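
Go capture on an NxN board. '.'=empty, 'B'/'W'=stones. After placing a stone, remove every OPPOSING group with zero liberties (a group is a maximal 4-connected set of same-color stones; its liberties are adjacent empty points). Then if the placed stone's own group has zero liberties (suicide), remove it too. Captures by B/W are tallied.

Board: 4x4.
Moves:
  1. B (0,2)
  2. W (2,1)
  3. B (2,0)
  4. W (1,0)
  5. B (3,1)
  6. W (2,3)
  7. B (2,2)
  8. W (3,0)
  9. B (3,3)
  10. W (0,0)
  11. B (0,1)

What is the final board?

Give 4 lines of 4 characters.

Answer: WBB.
W...
.WBW
WB.B

Derivation:
Move 1: B@(0,2) -> caps B=0 W=0
Move 2: W@(2,1) -> caps B=0 W=0
Move 3: B@(2,0) -> caps B=0 W=0
Move 4: W@(1,0) -> caps B=0 W=0
Move 5: B@(3,1) -> caps B=0 W=0
Move 6: W@(2,3) -> caps B=0 W=0
Move 7: B@(2,2) -> caps B=0 W=0
Move 8: W@(3,0) -> caps B=0 W=1
Move 9: B@(3,3) -> caps B=0 W=1
Move 10: W@(0,0) -> caps B=0 W=1
Move 11: B@(0,1) -> caps B=0 W=1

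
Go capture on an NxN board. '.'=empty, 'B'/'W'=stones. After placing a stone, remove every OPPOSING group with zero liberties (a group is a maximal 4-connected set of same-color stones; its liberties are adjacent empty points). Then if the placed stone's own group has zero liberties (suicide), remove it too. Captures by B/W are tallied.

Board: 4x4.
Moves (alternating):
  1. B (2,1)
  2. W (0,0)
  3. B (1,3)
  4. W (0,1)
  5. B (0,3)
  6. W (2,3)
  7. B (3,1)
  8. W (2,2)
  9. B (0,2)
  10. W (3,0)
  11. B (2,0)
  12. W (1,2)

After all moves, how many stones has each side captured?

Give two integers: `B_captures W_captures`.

Answer: 1 3

Derivation:
Move 1: B@(2,1) -> caps B=0 W=0
Move 2: W@(0,0) -> caps B=0 W=0
Move 3: B@(1,3) -> caps B=0 W=0
Move 4: W@(0,1) -> caps B=0 W=0
Move 5: B@(0,3) -> caps B=0 W=0
Move 6: W@(2,3) -> caps B=0 W=0
Move 7: B@(3,1) -> caps B=0 W=0
Move 8: W@(2,2) -> caps B=0 W=0
Move 9: B@(0,2) -> caps B=0 W=0
Move 10: W@(3,0) -> caps B=0 W=0
Move 11: B@(2,0) -> caps B=1 W=0
Move 12: W@(1,2) -> caps B=1 W=3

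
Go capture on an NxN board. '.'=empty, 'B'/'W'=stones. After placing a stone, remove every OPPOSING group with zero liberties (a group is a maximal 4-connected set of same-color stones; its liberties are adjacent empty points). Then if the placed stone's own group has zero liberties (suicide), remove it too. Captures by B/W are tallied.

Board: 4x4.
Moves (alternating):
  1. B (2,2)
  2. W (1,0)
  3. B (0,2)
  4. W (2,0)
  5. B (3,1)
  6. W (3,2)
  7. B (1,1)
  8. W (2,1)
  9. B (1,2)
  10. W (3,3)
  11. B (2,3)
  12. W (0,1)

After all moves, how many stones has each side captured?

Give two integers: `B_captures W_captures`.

Move 1: B@(2,2) -> caps B=0 W=0
Move 2: W@(1,0) -> caps B=0 W=0
Move 3: B@(0,2) -> caps B=0 W=0
Move 4: W@(2,0) -> caps B=0 W=0
Move 5: B@(3,1) -> caps B=0 W=0
Move 6: W@(3,2) -> caps B=0 W=0
Move 7: B@(1,1) -> caps B=0 W=0
Move 8: W@(2,1) -> caps B=0 W=0
Move 9: B@(1,2) -> caps B=0 W=0
Move 10: W@(3,3) -> caps B=0 W=0
Move 11: B@(2,3) -> caps B=2 W=0
Move 12: W@(0,1) -> caps B=2 W=0

Answer: 2 0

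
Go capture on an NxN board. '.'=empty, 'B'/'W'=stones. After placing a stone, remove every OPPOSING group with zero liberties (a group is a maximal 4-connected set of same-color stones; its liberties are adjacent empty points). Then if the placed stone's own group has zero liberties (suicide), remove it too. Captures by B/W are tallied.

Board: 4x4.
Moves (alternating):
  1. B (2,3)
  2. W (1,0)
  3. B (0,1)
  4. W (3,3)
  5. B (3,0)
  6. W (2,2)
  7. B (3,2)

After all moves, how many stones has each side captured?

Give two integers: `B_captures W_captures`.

Move 1: B@(2,3) -> caps B=0 W=0
Move 2: W@(1,0) -> caps B=0 W=0
Move 3: B@(0,1) -> caps B=0 W=0
Move 4: W@(3,3) -> caps B=0 W=0
Move 5: B@(3,0) -> caps B=0 W=0
Move 6: W@(2,2) -> caps B=0 W=0
Move 7: B@(3,2) -> caps B=1 W=0

Answer: 1 0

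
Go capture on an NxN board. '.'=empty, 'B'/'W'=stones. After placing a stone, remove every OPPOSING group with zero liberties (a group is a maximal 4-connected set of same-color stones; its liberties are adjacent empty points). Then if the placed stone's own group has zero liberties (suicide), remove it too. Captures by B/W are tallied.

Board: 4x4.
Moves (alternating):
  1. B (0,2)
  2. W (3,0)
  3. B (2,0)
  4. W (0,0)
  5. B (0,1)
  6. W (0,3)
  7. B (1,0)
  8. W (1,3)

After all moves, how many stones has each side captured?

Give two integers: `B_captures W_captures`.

Answer: 1 0

Derivation:
Move 1: B@(0,2) -> caps B=0 W=0
Move 2: W@(3,0) -> caps B=0 W=0
Move 3: B@(2,0) -> caps B=0 W=0
Move 4: W@(0,0) -> caps B=0 W=0
Move 5: B@(0,1) -> caps B=0 W=0
Move 6: W@(0,3) -> caps B=0 W=0
Move 7: B@(1,0) -> caps B=1 W=0
Move 8: W@(1,3) -> caps B=1 W=0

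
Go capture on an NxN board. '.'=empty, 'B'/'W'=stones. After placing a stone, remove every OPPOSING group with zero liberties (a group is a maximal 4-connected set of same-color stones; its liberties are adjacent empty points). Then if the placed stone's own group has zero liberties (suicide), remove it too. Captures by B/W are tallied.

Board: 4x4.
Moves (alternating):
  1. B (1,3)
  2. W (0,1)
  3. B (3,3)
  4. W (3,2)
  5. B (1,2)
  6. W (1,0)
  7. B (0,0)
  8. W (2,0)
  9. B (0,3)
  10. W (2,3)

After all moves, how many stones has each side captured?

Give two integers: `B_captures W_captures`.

Move 1: B@(1,3) -> caps B=0 W=0
Move 2: W@(0,1) -> caps B=0 W=0
Move 3: B@(3,3) -> caps B=0 W=0
Move 4: W@(3,2) -> caps B=0 W=0
Move 5: B@(1,2) -> caps B=0 W=0
Move 6: W@(1,0) -> caps B=0 W=0
Move 7: B@(0,0) -> caps B=0 W=0
Move 8: W@(2,0) -> caps B=0 W=0
Move 9: B@(0,3) -> caps B=0 W=0
Move 10: W@(2,3) -> caps B=0 W=1

Answer: 0 1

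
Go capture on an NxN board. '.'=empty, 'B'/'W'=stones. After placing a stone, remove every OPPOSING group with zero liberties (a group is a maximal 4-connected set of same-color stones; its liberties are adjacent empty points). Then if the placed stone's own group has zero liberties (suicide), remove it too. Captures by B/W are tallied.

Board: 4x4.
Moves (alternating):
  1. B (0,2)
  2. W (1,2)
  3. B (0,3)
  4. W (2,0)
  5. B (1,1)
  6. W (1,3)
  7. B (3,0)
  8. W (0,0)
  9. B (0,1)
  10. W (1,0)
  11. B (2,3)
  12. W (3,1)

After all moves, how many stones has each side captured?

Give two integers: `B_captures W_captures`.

Answer: 0 1

Derivation:
Move 1: B@(0,2) -> caps B=0 W=0
Move 2: W@(1,2) -> caps B=0 W=0
Move 3: B@(0,3) -> caps B=0 W=0
Move 4: W@(2,0) -> caps B=0 W=0
Move 5: B@(1,1) -> caps B=0 W=0
Move 6: W@(1,3) -> caps B=0 W=0
Move 7: B@(3,0) -> caps B=0 W=0
Move 8: W@(0,0) -> caps B=0 W=0
Move 9: B@(0,1) -> caps B=0 W=0
Move 10: W@(1,0) -> caps B=0 W=0
Move 11: B@(2,3) -> caps B=0 W=0
Move 12: W@(3,1) -> caps B=0 W=1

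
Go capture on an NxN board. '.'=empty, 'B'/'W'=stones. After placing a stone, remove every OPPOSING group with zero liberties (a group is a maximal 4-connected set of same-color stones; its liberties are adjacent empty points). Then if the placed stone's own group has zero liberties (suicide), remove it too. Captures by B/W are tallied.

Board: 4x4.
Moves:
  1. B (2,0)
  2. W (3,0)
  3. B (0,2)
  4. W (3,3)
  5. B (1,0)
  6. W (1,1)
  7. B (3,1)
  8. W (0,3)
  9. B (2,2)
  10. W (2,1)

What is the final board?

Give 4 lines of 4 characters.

Answer: ..BW
BW..
BWB.
.B.W

Derivation:
Move 1: B@(2,0) -> caps B=0 W=0
Move 2: W@(3,0) -> caps B=0 W=0
Move 3: B@(0,2) -> caps B=0 W=0
Move 4: W@(3,3) -> caps B=0 W=0
Move 5: B@(1,0) -> caps B=0 W=0
Move 6: W@(1,1) -> caps B=0 W=0
Move 7: B@(3,1) -> caps B=1 W=0
Move 8: W@(0,3) -> caps B=1 W=0
Move 9: B@(2,2) -> caps B=1 W=0
Move 10: W@(2,1) -> caps B=1 W=0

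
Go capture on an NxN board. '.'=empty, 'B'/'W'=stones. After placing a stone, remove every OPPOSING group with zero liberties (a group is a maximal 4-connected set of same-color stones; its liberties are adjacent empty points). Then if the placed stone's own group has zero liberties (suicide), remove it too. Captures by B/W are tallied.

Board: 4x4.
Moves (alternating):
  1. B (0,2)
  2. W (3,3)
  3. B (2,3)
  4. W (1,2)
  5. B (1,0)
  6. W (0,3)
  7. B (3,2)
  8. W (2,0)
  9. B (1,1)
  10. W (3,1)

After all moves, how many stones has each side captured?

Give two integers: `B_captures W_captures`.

Move 1: B@(0,2) -> caps B=0 W=0
Move 2: W@(3,3) -> caps B=0 W=0
Move 3: B@(2,3) -> caps B=0 W=0
Move 4: W@(1,2) -> caps B=0 W=0
Move 5: B@(1,0) -> caps B=0 W=0
Move 6: W@(0,3) -> caps B=0 W=0
Move 7: B@(3,2) -> caps B=1 W=0
Move 8: W@(2,0) -> caps B=1 W=0
Move 9: B@(1,1) -> caps B=1 W=0
Move 10: W@(3,1) -> caps B=1 W=0

Answer: 1 0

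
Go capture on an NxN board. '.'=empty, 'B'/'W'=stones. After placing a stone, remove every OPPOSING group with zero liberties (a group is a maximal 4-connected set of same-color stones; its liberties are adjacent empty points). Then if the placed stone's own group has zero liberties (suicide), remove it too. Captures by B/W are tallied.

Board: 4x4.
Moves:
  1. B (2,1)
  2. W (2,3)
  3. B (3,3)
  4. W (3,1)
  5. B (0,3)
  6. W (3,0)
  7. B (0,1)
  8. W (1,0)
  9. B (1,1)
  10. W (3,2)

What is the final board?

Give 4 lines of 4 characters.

Answer: .B.B
WB..
.B.W
WWW.

Derivation:
Move 1: B@(2,1) -> caps B=0 W=0
Move 2: W@(2,3) -> caps B=0 W=0
Move 3: B@(3,3) -> caps B=0 W=0
Move 4: W@(3,1) -> caps B=0 W=0
Move 5: B@(0,3) -> caps B=0 W=0
Move 6: W@(3,0) -> caps B=0 W=0
Move 7: B@(0,1) -> caps B=0 W=0
Move 8: W@(1,0) -> caps B=0 W=0
Move 9: B@(1,1) -> caps B=0 W=0
Move 10: W@(3,2) -> caps B=0 W=1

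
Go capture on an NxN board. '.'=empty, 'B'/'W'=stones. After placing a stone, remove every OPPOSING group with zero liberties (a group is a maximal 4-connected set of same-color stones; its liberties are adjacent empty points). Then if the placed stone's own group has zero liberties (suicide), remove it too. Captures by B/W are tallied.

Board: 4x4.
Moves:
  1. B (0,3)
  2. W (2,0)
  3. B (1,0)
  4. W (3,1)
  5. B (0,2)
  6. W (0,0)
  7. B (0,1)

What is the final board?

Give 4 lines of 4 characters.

Answer: .BBB
B...
W...
.W..

Derivation:
Move 1: B@(0,3) -> caps B=0 W=0
Move 2: W@(2,0) -> caps B=0 W=0
Move 3: B@(1,0) -> caps B=0 W=0
Move 4: W@(3,1) -> caps B=0 W=0
Move 5: B@(0,2) -> caps B=0 W=0
Move 6: W@(0,0) -> caps B=0 W=0
Move 7: B@(0,1) -> caps B=1 W=0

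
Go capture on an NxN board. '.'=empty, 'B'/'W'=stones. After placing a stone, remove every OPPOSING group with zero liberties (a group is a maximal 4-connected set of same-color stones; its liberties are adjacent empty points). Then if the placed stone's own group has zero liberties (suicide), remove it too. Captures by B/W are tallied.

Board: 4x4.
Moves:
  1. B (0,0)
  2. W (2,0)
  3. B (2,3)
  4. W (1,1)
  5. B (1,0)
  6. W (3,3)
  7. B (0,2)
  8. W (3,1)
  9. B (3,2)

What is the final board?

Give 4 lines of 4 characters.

Answer: B.B.
BW..
W..B
.WB.

Derivation:
Move 1: B@(0,0) -> caps B=0 W=0
Move 2: W@(2,0) -> caps B=0 W=0
Move 3: B@(2,3) -> caps B=0 W=0
Move 4: W@(1,1) -> caps B=0 W=0
Move 5: B@(1,0) -> caps B=0 W=0
Move 6: W@(3,3) -> caps B=0 W=0
Move 7: B@(0,2) -> caps B=0 W=0
Move 8: W@(3,1) -> caps B=0 W=0
Move 9: B@(3,2) -> caps B=1 W=0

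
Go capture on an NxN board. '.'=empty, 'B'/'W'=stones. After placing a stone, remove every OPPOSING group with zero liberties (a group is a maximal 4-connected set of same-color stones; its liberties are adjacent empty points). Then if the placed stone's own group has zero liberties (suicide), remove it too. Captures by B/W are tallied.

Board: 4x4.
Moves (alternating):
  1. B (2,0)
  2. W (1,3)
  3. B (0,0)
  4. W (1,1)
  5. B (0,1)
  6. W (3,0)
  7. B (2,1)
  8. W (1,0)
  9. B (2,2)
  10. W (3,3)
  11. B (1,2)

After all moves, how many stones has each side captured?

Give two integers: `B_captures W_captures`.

Answer: 2 0

Derivation:
Move 1: B@(2,0) -> caps B=0 W=0
Move 2: W@(1,3) -> caps B=0 W=0
Move 3: B@(0,0) -> caps B=0 W=0
Move 4: W@(1,1) -> caps B=0 W=0
Move 5: B@(0,1) -> caps B=0 W=0
Move 6: W@(3,0) -> caps B=0 W=0
Move 7: B@(2,1) -> caps B=0 W=0
Move 8: W@(1,0) -> caps B=0 W=0
Move 9: B@(2,2) -> caps B=0 W=0
Move 10: W@(3,3) -> caps B=0 W=0
Move 11: B@(1,2) -> caps B=2 W=0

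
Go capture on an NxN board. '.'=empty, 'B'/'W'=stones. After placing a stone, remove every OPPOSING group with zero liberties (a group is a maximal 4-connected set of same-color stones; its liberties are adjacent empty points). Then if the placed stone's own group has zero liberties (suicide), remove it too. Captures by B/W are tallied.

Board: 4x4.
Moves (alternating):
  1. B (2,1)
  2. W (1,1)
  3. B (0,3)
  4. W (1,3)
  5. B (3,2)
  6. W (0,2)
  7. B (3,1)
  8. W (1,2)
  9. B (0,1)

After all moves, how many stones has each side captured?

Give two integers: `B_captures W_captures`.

Answer: 0 1

Derivation:
Move 1: B@(2,1) -> caps B=0 W=0
Move 2: W@(1,1) -> caps B=0 W=0
Move 3: B@(0,3) -> caps B=0 W=0
Move 4: W@(1,3) -> caps B=0 W=0
Move 5: B@(3,2) -> caps B=0 W=0
Move 6: W@(0,2) -> caps B=0 W=1
Move 7: B@(3,1) -> caps B=0 W=1
Move 8: W@(1,2) -> caps B=0 W=1
Move 9: B@(0,1) -> caps B=0 W=1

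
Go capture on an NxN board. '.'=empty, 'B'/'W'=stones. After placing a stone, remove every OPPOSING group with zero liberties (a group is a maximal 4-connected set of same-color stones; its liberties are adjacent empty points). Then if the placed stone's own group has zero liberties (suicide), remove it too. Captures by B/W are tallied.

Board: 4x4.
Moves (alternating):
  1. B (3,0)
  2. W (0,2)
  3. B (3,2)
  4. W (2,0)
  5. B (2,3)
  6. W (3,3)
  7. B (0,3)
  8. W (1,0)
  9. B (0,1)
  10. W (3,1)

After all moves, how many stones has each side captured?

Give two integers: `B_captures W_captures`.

Move 1: B@(3,0) -> caps B=0 W=0
Move 2: W@(0,2) -> caps B=0 W=0
Move 3: B@(3,2) -> caps B=0 W=0
Move 4: W@(2,0) -> caps B=0 W=0
Move 5: B@(2,3) -> caps B=0 W=0
Move 6: W@(3,3) -> caps B=0 W=0
Move 7: B@(0,3) -> caps B=0 W=0
Move 8: W@(1,0) -> caps B=0 W=0
Move 9: B@(0,1) -> caps B=0 W=0
Move 10: W@(3,1) -> caps B=0 W=1

Answer: 0 1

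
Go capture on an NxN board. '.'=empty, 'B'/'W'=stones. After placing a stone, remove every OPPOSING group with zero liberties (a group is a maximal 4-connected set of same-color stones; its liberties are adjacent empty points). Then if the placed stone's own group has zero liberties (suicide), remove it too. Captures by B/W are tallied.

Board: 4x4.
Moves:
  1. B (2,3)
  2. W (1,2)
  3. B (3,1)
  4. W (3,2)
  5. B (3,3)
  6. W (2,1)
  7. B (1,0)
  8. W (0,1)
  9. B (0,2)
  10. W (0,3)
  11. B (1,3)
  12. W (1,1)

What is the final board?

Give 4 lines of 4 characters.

Answer: .W.W
BWWB
.W.B
.BWB

Derivation:
Move 1: B@(2,3) -> caps B=0 W=0
Move 2: W@(1,2) -> caps B=0 W=0
Move 3: B@(3,1) -> caps B=0 W=0
Move 4: W@(3,2) -> caps B=0 W=0
Move 5: B@(3,3) -> caps B=0 W=0
Move 6: W@(2,1) -> caps B=0 W=0
Move 7: B@(1,0) -> caps B=0 W=0
Move 8: W@(0,1) -> caps B=0 W=0
Move 9: B@(0,2) -> caps B=0 W=0
Move 10: W@(0,3) -> caps B=0 W=1
Move 11: B@(1,3) -> caps B=0 W=1
Move 12: W@(1,1) -> caps B=0 W=1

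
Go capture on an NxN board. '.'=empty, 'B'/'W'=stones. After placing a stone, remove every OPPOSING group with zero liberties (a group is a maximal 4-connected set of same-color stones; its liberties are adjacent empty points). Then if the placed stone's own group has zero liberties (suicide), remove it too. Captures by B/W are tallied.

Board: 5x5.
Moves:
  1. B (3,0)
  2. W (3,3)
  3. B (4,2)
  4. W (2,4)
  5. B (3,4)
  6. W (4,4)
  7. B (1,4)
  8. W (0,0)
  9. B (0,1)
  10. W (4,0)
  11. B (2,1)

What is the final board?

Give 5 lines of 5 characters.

Answer: WB...
....B
.B..W
B..W.
W.B.W

Derivation:
Move 1: B@(3,0) -> caps B=0 W=0
Move 2: W@(3,3) -> caps B=0 W=0
Move 3: B@(4,2) -> caps B=0 W=0
Move 4: W@(2,4) -> caps B=0 W=0
Move 5: B@(3,4) -> caps B=0 W=0
Move 6: W@(4,4) -> caps B=0 W=1
Move 7: B@(1,4) -> caps B=0 W=1
Move 8: W@(0,0) -> caps B=0 W=1
Move 9: B@(0,1) -> caps B=0 W=1
Move 10: W@(4,0) -> caps B=0 W=1
Move 11: B@(2,1) -> caps B=0 W=1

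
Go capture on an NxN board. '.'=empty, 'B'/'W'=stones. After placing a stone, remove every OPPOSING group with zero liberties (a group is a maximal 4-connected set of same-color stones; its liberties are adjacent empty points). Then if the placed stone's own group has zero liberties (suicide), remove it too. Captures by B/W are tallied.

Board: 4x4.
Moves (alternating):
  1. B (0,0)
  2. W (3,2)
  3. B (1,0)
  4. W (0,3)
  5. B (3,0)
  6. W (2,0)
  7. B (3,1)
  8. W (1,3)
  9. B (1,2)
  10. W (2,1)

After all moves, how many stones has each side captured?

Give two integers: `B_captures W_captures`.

Answer: 0 2

Derivation:
Move 1: B@(0,0) -> caps B=0 W=0
Move 2: W@(3,2) -> caps B=0 W=0
Move 3: B@(1,0) -> caps B=0 W=0
Move 4: W@(0,3) -> caps B=0 W=0
Move 5: B@(3,0) -> caps B=0 W=0
Move 6: W@(2,0) -> caps B=0 W=0
Move 7: B@(3,1) -> caps B=0 W=0
Move 8: W@(1,3) -> caps B=0 W=0
Move 9: B@(1,2) -> caps B=0 W=0
Move 10: W@(2,1) -> caps B=0 W=2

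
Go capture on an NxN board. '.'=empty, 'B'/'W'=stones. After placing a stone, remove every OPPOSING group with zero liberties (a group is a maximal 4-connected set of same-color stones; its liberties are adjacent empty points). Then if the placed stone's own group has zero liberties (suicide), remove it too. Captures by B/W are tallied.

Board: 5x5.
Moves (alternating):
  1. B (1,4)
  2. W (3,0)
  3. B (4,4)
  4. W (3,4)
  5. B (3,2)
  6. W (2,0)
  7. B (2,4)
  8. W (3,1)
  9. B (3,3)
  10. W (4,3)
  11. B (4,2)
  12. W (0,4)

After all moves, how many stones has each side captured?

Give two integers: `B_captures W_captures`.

Answer: 2 0

Derivation:
Move 1: B@(1,4) -> caps B=0 W=0
Move 2: W@(3,0) -> caps B=0 W=0
Move 3: B@(4,4) -> caps B=0 W=0
Move 4: W@(3,4) -> caps B=0 W=0
Move 5: B@(3,2) -> caps B=0 W=0
Move 6: W@(2,0) -> caps B=0 W=0
Move 7: B@(2,4) -> caps B=0 W=0
Move 8: W@(3,1) -> caps B=0 W=0
Move 9: B@(3,3) -> caps B=1 W=0
Move 10: W@(4,3) -> caps B=1 W=0
Move 11: B@(4,2) -> caps B=2 W=0
Move 12: W@(0,4) -> caps B=2 W=0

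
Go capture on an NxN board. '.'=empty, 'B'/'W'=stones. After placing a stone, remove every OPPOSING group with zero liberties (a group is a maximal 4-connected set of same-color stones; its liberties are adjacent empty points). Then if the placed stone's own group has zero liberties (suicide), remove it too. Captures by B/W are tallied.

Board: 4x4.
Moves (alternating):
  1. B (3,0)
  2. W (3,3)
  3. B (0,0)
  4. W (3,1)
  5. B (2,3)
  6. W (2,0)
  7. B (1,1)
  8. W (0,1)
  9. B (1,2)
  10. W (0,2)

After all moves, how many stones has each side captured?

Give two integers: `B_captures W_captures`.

Move 1: B@(3,0) -> caps B=0 W=0
Move 2: W@(3,3) -> caps B=0 W=0
Move 3: B@(0,0) -> caps B=0 W=0
Move 4: W@(3,1) -> caps B=0 W=0
Move 5: B@(2,3) -> caps B=0 W=0
Move 6: W@(2,0) -> caps B=0 W=1
Move 7: B@(1,1) -> caps B=0 W=1
Move 8: W@(0,1) -> caps B=0 W=1
Move 9: B@(1,2) -> caps B=0 W=1
Move 10: W@(0,2) -> caps B=0 W=1

Answer: 0 1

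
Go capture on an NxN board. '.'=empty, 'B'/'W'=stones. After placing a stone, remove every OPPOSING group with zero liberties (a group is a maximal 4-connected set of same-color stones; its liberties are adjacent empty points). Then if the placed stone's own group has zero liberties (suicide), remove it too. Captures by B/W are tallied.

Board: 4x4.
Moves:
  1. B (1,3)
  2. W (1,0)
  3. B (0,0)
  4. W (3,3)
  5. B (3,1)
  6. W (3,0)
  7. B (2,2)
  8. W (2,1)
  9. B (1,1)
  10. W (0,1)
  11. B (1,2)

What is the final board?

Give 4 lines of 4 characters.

Move 1: B@(1,3) -> caps B=0 W=0
Move 2: W@(1,0) -> caps B=0 W=0
Move 3: B@(0,0) -> caps B=0 W=0
Move 4: W@(3,3) -> caps B=0 W=0
Move 5: B@(3,1) -> caps B=0 W=0
Move 6: W@(3,0) -> caps B=0 W=0
Move 7: B@(2,2) -> caps B=0 W=0
Move 8: W@(2,1) -> caps B=0 W=0
Move 9: B@(1,1) -> caps B=0 W=0
Move 10: W@(0,1) -> caps B=0 W=1
Move 11: B@(1,2) -> caps B=0 W=1

Answer: .W..
WBBB
.WB.
WB.W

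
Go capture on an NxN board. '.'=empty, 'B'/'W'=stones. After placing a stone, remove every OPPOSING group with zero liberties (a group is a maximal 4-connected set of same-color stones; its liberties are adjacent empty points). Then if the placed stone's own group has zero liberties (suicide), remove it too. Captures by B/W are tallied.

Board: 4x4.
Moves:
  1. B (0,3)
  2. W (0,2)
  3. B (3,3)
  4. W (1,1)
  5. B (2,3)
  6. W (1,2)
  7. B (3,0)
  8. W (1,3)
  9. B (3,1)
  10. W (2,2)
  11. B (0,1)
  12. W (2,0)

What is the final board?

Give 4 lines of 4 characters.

Move 1: B@(0,3) -> caps B=0 W=0
Move 2: W@(0,2) -> caps B=0 W=0
Move 3: B@(3,3) -> caps B=0 W=0
Move 4: W@(1,1) -> caps B=0 W=0
Move 5: B@(2,3) -> caps B=0 W=0
Move 6: W@(1,2) -> caps B=0 W=0
Move 7: B@(3,0) -> caps B=0 W=0
Move 8: W@(1,3) -> caps B=0 W=1
Move 9: B@(3,1) -> caps B=0 W=1
Move 10: W@(2,2) -> caps B=0 W=1
Move 11: B@(0,1) -> caps B=0 W=1
Move 12: W@(2,0) -> caps B=0 W=1

Answer: .BW.
.WWW
W.WB
BB.B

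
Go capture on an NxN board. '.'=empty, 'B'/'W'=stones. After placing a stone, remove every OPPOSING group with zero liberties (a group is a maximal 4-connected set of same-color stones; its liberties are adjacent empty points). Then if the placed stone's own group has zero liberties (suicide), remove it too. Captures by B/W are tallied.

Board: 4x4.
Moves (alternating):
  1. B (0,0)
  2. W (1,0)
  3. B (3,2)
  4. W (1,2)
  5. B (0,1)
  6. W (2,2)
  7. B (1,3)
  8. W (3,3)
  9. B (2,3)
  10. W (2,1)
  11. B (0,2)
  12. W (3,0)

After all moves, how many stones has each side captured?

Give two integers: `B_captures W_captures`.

Answer: 1 0

Derivation:
Move 1: B@(0,0) -> caps B=0 W=0
Move 2: W@(1,0) -> caps B=0 W=0
Move 3: B@(3,2) -> caps B=0 W=0
Move 4: W@(1,2) -> caps B=0 W=0
Move 5: B@(0,1) -> caps B=0 W=0
Move 6: W@(2,2) -> caps B=0 W=0
Move 7: B@(1,3) -> caps B=0 W=0
Move 8: W@(3,3) -> caps B=0 W=0
Move 9: B@(2,3) -> caps B=1 W=0
Move 10: W@(2,1) -> caps B=1 W=0
Move 11: B@(0,2) -> caps B=1 W=0
Move 12: W@(3,0) -> caps B=1 W=0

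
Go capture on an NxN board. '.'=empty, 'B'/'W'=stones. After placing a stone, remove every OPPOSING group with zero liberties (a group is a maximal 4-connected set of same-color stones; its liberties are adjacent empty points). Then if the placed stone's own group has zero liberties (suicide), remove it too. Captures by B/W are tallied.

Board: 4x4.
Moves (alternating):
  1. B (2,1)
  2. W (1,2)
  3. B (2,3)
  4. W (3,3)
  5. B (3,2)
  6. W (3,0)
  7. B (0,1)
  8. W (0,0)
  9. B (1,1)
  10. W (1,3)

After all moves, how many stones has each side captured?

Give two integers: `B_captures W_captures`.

Answer: 1 0

Derivation:
Move 1: B@(2,1) -> caps B=0 W=0
Move 2: W@(1,2) -> caps B=0 W=0
Move 3: B@(2,3) -> caps B=0 W=0
Move 4: W@(3,3) -> caps B=0 W=0
Move 5: B@(3,2) -> caps B=1 W=0
Move 6: W@(3,0) -> caps B=1 W=0
Move 7: B@(0,1) -> caps B=1 W=0
Move 8: W@(0,0) -> caps B=1 W=0
Move 9: B@(1,1) -> caps B=1 W=0
Move 10: W@(1,3) -> caps B=1 W=0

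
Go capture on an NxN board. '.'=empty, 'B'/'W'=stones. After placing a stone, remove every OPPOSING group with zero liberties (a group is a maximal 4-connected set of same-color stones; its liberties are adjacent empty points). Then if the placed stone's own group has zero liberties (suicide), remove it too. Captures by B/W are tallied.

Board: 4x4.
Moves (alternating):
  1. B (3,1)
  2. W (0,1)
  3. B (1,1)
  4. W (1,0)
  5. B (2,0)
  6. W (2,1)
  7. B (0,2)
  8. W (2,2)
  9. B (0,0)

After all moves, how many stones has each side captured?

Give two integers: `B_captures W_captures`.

Move 1: B@(3,1) -> caps B=0 W=0
Move 2: W@(0,1) -> caps B=0 W=0
Move 3: B@(1,1) -> caps B=0 W=0
Move 4: W@(1,0) -> caps B=0 W=0
Move 5: B@(2,0) -> caps B=0 W=0
Move 6: W@(2,1) -> caps B=0 W=0
Move 7: B@(0,2) -> caps B=0 W=0
Move 8: W@(2,2) -> caps B=0 W=0
Move 9: B@(0,0) -> caps B=2 W=0

Answer: 2 0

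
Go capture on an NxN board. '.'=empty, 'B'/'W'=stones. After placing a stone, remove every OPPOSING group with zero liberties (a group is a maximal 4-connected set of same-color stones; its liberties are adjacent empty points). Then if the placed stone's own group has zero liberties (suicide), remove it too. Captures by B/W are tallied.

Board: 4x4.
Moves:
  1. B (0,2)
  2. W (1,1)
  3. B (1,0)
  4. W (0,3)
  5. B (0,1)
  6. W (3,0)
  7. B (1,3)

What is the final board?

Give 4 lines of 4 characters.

Move 1: B@(0,2) -> caps B=0 W=0
Move 2: W@(1,1) -> caps B=0 W=0
Move 3: B@(1,0) -> caps B=0 W=0
Move 4: W@(0,3) -> caps B=0 W=0
Move 5: B@(0,1) -> caps B=0 W=0
Move 6: W@(3,0) -> caps B=0 W=0
Move 7: B@(1,3) -> caps B=1 W=0

Answer: .BB.
BW.B
....
W...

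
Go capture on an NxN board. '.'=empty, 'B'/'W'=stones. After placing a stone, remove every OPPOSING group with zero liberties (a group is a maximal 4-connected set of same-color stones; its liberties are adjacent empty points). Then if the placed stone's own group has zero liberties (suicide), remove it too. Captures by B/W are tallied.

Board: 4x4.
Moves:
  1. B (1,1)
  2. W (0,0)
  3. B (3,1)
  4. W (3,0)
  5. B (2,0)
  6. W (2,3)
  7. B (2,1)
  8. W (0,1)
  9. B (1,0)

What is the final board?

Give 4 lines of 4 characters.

Answer: WW..
BB..
BB.W
.B..

Derivation:
Move 1: B@(1,1) -> caps B=0 W=0
Move 2: W@(0,0) -> caps B=0 W=0
Move 3: B@(3,1) -> caps B=0 W=0
Move 4: W@(3,0) -> caps B=0 W=0
Move 5: B@(2,0) -> caps B=1 W=0
Move 6: W@(2,3) -> caps B=1 W=0
Move 7: B@(2,1) -> caps B=1 W=0
Move 8: W@(0,1) -> caps B=1 W=0
Move 9: B@(1,0) -> caps B=1 W=0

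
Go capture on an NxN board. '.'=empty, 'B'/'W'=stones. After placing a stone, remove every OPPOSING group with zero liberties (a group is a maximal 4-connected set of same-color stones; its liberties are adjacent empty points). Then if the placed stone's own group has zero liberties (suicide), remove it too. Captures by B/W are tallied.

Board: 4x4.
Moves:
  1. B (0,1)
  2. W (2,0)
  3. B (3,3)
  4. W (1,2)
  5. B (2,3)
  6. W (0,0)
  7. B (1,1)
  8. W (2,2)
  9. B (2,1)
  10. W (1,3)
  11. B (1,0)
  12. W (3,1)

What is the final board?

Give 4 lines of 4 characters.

Answer: .B..
BBWW
WBWB
.W.B

Derivation:
Move 1: B@(0,1) -> caps B=0 W=0
Move 2: W@(2,0) -> caps B=0 W=0
Move 3: B@(3,3) -> caps B=0 W=0
Move 4: W@(1,2) -> caps B=0 W=0
Move 5: B@(2,3) -> caps B=0 W=0
Move 6: W@(0,0) -> caps B=0 W=0
Move 7: B@(1,1) -> caps B=0 W=0
Move 8: W@(2,2) -> caps B=0 W=0
Move 9: B@(2,1) -> caps B=0 W=0
Move 10: W@(1,3) -> caps B=0 W=0
Move 11: B@(1,0) -> caps B=1 W=0
Move 12: W@(3,1) -> caps B=1 W=0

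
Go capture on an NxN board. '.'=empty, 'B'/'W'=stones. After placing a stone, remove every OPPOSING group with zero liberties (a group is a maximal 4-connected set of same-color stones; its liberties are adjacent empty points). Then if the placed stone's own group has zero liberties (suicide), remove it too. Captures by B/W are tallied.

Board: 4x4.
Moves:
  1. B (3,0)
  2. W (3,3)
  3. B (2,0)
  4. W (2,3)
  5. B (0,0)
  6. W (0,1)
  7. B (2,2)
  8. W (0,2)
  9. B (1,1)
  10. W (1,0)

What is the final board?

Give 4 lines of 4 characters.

Answer: .WW.
WB..
B.BW
B..W

Derivation:
Move 1: B@(3,0) -> caps B=0 W=0
Move 2: W@(3,3) -> caps B=0 W=0
Move 3: B@(2,0) -> caps B=0 W=0
Move 4: W@(2,3) -> caps B=0 W=0
Move 5: B@(0,0) -> caps B=0 W=0
Move 6: W@(0,1) -> caps B=0 W=0
Move 7: B@(2,2) -> caps B=0 W=0
Move 8: W@(0,2) -> caps B=0 W=0
Move 9: B@(1,1) -> caps B=0 W=0
Move 10: W@(1,0) -> caps B=0 W=1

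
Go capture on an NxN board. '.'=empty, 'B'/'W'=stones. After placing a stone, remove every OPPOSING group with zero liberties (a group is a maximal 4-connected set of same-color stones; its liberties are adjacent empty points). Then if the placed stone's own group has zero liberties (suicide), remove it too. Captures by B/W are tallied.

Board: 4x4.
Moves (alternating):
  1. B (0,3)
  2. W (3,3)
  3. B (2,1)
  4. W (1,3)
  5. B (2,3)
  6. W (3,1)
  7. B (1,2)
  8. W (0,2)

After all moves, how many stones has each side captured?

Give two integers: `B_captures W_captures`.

Answer: 1 0

Derivation:
Move 1: B@(0,3) -> caps B=0 W=0
Move 2: W@(3,3) -> caps B=0 W=0
Move 3: B@(2,1) -> caps B=0 W=0
Move 4: W@(1,3) -> caps B=0 W=0
Move 5: B@(2,3) -> caps B=0 W=0
Move 6: W@(3,1) -> caps B=0 W=0
Move 7: B@(1,2) -> caps B=1 W=0
Move 8: W@(0,2) -> caps B=1 W=0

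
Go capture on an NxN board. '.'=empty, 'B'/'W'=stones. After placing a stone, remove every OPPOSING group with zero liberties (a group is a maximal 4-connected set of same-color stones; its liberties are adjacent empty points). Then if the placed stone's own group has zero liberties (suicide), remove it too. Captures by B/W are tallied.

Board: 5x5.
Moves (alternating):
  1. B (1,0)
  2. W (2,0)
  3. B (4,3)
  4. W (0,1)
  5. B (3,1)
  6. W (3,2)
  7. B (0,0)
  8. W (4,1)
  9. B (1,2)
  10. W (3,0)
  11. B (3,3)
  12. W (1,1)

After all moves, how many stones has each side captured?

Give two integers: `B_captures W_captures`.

Answer: 0 2

Derivation:
Move 1: B@(1,0) -> caps B=0 W=0
Move 2: W@(2,0) -> caps B=0 W=0
Move 3: B@(4,3) -> caps B=0 W=0
Move 4: W@(0,1) -> caps B=0 W=0
Move 5: B@(3,1) -> caps B=0 W=0
Move 6: W@(3,2) -> caps B=0 W=0
Move 7: B@(0,0) -> caps B=0 W=0
Move 8: W@(4,1) -> caps B=0 W=0
Move 9: B@(1,2) -> caps B=0 W=0
Move 10: W@(3,0) -> caps B=0 W=0
Move 11: B@(3,3) -> caps B=0 W=0
Move 12: W@(1,1) -> caps B=0 W=2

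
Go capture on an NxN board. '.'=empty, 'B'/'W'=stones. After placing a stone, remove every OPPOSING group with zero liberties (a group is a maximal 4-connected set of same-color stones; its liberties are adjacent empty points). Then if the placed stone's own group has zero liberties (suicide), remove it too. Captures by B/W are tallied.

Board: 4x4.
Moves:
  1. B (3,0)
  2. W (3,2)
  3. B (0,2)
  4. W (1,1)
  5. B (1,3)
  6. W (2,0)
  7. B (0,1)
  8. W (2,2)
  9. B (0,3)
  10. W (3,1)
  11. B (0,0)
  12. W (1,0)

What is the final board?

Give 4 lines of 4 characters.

Move 1: B@(3,0) -> caps B=0 W=0
Move 2: W@(3,2) -> caps B=0 W=0
Move 3: B@(0,2) -> caps B=0 W=0
Move 4: W@(1,1) -> caps B=0 W=0
Move 5: B@(1,3) -> caps B=0 W=0
Move 6: W@(2,0) -> caps B=0 W=0
Move 7: B@(0,1) -> caps B=0 W=0
Move 8: W@(2,2) -> caps B=0 W=0
Move 9: B@(0,3) -> caps B=0 W=0
Move 10: W@(3,1) -> caps B=0 W=1
Move 11: B@(0,0) -> caps B=0 W=1
Move 12: W@(1,0) -> caps B=0 W=1

Answer: BBBB
WW.B
W.W.
.WW.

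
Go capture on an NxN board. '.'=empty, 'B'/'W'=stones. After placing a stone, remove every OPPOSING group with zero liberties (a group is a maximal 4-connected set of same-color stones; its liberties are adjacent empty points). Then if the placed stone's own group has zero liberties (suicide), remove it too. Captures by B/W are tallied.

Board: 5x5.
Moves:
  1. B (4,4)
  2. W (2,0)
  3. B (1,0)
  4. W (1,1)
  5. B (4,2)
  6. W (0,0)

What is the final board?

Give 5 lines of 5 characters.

Move 1: B@(4,4) -> caps B=0 W=0
Move 2: W@(2,0) -> caps B=0 W=0
Move 3: B@(1,0) -> caps B=0 W=0
Move 4: W@(1,1) -> caps B=0 W=0
Move 5: B@(4,2) -> caps B=0 W=0
Move 6: W@(0,0) -> caps B=0 W=1

Answer: W....
.W...
W....
.....
..B.B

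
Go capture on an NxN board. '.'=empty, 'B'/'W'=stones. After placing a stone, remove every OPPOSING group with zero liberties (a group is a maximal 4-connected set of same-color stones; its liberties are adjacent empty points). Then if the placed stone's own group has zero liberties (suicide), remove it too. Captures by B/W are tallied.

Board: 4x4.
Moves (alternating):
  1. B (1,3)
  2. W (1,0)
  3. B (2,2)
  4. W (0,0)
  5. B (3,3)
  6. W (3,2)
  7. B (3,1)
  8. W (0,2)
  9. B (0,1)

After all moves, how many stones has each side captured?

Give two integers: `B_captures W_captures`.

Move 1: B@(1,3) -> caps B=0 W=0
Move 2: W@(1,0) -> caps B=0 W=0
Move 3: B@(2,2) -> caps B=0 W=0
Move 4: W@(0,0) -> caps B=0 W=0
Move 5: B@(3,3) -> caps B=0 W=0
Move 6: W@(3,2) -> caps B=0 W=0
Move 7: B@(3,1) -> caps B=1 W=0
Move 8: W@(0,2) -> caps B=1 W=0
Move 9: B@(0,1) -> caps B=1 W=0

Answer: 1 0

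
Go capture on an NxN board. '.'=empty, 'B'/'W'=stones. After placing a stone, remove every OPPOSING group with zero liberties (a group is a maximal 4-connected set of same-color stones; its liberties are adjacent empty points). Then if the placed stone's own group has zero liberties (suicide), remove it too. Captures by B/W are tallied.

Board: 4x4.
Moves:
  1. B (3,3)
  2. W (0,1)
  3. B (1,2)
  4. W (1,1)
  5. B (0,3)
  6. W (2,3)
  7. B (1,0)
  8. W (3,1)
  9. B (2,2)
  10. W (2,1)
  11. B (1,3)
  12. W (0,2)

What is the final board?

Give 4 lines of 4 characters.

Move 1: B@(3,3) -> caps B=0 W=0
Move 2: W@(0,1) -> caps B=0 W=0
Move 3: B@(1,2) -> caps B=0 W=0
Move 4: W@(1,1) -> caps B=0 W=0
Move 5: B@(0,3) -> caps B=0 W=0
Move 6: W@(2,3) -> caps B=0 W=0
Move 7: B@(1,0) -> caps B=0 W=0
Move 8: W@(3,1) -> caps B=0 W=0
Move 9: B@(2,2) -> caps B=0 W=0
Move 10: W@(2,1) -> caps B=0 W=0
Move 11: B@(1,3) -> caps B=1 W=0
Move 12: W@(0,2) -> caps B=1 W=0

Answer: .WWB
BWBB
.WB.
.W.B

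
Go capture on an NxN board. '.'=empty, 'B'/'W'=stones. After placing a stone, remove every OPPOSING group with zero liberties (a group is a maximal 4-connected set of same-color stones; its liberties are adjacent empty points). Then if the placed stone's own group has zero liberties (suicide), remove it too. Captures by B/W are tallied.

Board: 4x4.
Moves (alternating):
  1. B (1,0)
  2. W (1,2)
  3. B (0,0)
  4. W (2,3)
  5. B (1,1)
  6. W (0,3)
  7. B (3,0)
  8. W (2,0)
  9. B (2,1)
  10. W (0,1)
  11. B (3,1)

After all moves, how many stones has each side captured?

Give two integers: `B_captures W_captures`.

Move 1: B@(1,0) -> caps B=0 W=0
Move 2: W@(1,2) -> caps B=0 W=0
Move 3: B@(0,0) -> caps B=0 W=0
Move 4: W@(2,3) -> caps B=0 W=0
Move 5: B@(1,1) -> caps B=0 W=0
Move 6: W@(0,3) -> caps B=0 W=0
Move 7: B@(3,0) -> caps B=0 W=0
Move 8: W@(2,0) -> caps B=0 W=0
Move 9: B@(2,1) -> caps B=1 W=0
Move 10: W@(0,1) -> caps B=1 W=0
Move 11: B@(3,1) -> caps B=1 W=0

Answer: 1 0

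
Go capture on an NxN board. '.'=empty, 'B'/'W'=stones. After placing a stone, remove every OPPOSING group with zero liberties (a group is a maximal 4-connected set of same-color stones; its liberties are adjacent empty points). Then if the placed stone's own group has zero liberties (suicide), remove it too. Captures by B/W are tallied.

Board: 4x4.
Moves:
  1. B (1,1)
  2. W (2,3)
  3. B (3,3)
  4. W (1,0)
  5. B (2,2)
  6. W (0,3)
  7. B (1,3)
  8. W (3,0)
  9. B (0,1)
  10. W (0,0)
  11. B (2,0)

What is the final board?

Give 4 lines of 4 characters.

Answer: .B.W
.B.B
B.B.
W..B

Derivation:
Move 1: B@(1,1) -> caps B=0 W=0
Move 2: W@(2,3) -> caps B=0 W=0
Move 3: B@(3,3) -> caps B=0 W=0
Move 4: W@(1,0) -> caps B=0 W=0
Move 5: B@(2,2) -> caps B=0 W=0
Move 6: W@(0,3) -> caps B=0 W=0
Move 7: B@(1,3) -> caps B=1 W=0
Move 8: W@(3,0) -> caps B=1 W=0
Move 9: B@(0,1) -> caps B=1 W=0
Move 10: W@(0,0) -> caps B=1 W=0
Move 11: B@(2,0) -> caps B=3 W=0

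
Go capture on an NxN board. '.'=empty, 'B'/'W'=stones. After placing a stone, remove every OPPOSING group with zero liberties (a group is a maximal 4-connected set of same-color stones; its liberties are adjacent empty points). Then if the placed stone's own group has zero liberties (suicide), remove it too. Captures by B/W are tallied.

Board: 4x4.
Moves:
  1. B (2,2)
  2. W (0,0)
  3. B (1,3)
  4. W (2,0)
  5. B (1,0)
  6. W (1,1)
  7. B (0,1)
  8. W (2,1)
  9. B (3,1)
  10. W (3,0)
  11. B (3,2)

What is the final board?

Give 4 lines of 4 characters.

Answer: WB..
.W.B
WWB.
WBB.

Derivation:
Move 1: B@(2,2) -> caps B=0 W=0
Move 2: W@(0,0) -> caps B=0 W=0
Move 3: B@(1,3) -> caps B=0 W=0
Move 4: W@(2,0) -> caps B=0 W=0
Move 5: B@(1,0) -> caps B=0 W=0
Move 6: W@(1,1) -> caps B=0 W=1
Move 7: B@(0,1) -> caps B=0 W=1
Move 8: W@(2,1) -> caps B=0 W=1
Move 9: B@(3,1) -> caps B=0 W=1
Move 10: W@(3,0) -> caps B=0 W=1
Move 11: B@(3,2) -> caps B=0 W=1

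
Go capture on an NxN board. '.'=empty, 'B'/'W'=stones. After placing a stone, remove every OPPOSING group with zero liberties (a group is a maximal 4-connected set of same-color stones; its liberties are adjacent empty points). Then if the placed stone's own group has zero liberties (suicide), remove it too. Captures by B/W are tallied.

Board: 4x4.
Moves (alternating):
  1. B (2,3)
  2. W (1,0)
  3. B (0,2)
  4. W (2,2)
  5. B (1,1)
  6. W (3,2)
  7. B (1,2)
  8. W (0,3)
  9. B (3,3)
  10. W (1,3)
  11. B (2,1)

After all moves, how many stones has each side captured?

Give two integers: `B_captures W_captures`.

Answer: 0 2

Derivation:
Move 1: B@(2,3) -> caps B=0 W=0
Move 2: W@(1,0) -> caps B=0 W=0
Move 3: B@(0,2) -> caps B=0 W=0
Move 4: W@(2,2) -> caps B=0 W=0
Move 5: B@(1,1) -> caps B=0 W=0
Move 6: W@(3,2) -> caps B=0 W=0
Move 7: B@(1,2) -> caps B=0 W=0
Move 8: W@(0,3) -> caps B=0 W=0
Move 9: B@(3,3) -> caps B=0 W=0
Move 10: W@(1,3) -> caps B=0 W=2
Move 11: B@(2,1) -> caps B=0 W=2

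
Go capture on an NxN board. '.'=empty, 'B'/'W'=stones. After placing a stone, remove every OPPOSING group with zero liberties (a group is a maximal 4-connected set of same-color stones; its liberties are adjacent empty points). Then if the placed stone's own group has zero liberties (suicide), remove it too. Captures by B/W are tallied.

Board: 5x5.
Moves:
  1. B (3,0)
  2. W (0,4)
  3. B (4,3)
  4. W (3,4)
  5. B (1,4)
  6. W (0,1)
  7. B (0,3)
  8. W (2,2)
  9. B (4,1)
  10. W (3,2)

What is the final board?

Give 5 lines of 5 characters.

Answer: .W.B.
....B
..W..
B.W.W
.B.B.

Derivation:
Move 1: B@(3,0) -> caps B=0 W=0
Move 2: W@(0,4) -> caps B=0 W=0
Move 3: B@(4,3) -> caps B=0 W=0
Move 4: W@(3,4) -> caps B=0 W=0
Move 5: B@(1,4) -> caps B=0 W=0
Move 6: W@(0,1) -> caps B=0 W=0
Move 7: B@(0,3) -> caps B=1 W=0
Move 8: W@(2,2) -> caps B=1 W=0
Move 9: B@(4,1) -> caps B=1 W=0
Move 10: W@(3,2) -> caps B=1 W=0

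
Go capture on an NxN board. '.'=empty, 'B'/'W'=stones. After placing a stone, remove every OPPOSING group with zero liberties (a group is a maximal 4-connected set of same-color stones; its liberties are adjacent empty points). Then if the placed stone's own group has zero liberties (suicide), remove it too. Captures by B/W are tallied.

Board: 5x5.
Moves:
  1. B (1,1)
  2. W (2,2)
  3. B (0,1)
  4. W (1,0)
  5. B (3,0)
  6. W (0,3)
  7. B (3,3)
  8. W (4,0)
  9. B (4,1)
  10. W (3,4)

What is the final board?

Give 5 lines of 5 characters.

Move 1: B@(1,1) -> caps B=0 W=0
Move 2: W@(2,2) -> caps B=0 W=0
Move 3: B@(0,1) -> caps B=0 W=0
Move 4: W@(1,0) -> caps B=0 W=0
Move 5: B@(3,0) -> caps B=0 W=0
Move 6: W@(0,3) -> caps B=0 W=0
Move 7: B@(3,3) -> caps B=0 W=0
Move 8: W@(4,0) -> caps B=0 W=0
Move 9: B@(4,1) -> caps B=1 W=0
Move 10: W@(3,4) -> caps B=1 W=0

Answer: .B.W.
WB...
..W..
B..BW
.B...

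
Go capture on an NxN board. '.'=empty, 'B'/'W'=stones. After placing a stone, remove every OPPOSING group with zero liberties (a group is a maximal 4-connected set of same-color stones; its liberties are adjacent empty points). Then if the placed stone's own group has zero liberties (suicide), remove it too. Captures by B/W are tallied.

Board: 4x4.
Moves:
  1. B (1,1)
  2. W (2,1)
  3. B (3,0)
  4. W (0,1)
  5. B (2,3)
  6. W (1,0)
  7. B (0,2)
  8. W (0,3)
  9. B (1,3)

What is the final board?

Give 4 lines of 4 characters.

Move 1: B@(1,1) -> caps B=0 W=0
Move 2: W@(2,1) -> caps B=0 W=0
Move 3: B@(3,0) -> caps B=0 W=0
Move 4: W@(0,1) -> caps B=0 W=0
Move 5: B@(2,3) -> caps B=0 W=0
Move 6: W@(1,0) -> caps B=0 W=0
Move 7: B@(0,2) -> caps B=0 W=0
Move 8: W@(0,3) -> caps B=0 W=0
Move 9: B@(1,3) -> caps B=1 W=0

Answer: .WB.
WB.B
.W.B
B...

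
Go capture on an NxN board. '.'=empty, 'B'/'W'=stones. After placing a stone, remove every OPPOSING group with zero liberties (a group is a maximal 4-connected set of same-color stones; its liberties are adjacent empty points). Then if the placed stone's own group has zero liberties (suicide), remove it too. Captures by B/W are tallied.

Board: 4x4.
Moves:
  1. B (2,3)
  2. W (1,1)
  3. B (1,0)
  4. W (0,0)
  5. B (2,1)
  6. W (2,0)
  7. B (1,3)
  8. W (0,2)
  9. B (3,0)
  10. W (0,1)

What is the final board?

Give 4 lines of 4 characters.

Answer: WWW.
.W.B
WB.B
B...

Derivation:
Move 1: B@(2,3) -> caps B=0 W=0
Move 2: W@(1,1) -> caps B=0 W=0
Move 3: B@(1,0) -> caps B=0 W=0
Move 4: W@(0,0) -> caps B=0 W=0
Move 5: B@(2,1) -> caps B=0 W=0
Move 6: W@(2,0) -> caps B=0 W=1
Move 7: B@(1,3) -> caps B=0 W=1
Move 8: W@(0,2) -> caps B=0 W=1
Move 9: B@(3,0) -> caps B=0 W=1
Move 10: W@(0,1) -> caps B=0 W=1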